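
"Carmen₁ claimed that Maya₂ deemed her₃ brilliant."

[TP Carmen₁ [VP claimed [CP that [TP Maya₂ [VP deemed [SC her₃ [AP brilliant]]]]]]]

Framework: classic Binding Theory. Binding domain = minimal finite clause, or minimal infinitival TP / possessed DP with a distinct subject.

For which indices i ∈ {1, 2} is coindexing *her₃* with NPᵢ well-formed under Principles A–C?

{1}

*her* is a pronoun, so Principle B applies: it must be free in its binding domain.
Binding domain of *her₃*: the embedded TP, whose subject is Maya₂.
*Carmen₁* c-commands the pronoun but from outside its binding domain, and is not c-commanded by it → coindexation permitted.
*Maya₂* c-commands the pronoun within its binding domain → coindexation would violate Principle B.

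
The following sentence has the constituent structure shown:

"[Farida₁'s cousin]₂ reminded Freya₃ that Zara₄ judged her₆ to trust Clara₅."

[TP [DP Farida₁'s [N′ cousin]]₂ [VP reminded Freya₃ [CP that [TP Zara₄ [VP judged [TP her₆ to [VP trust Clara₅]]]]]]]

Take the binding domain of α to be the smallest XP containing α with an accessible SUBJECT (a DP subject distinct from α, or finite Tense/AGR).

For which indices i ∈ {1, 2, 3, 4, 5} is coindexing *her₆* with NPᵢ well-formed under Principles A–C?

{1, 2, 3}

*her* is a pronoun, so Principle B applies: it must be free in its binding domain.
Binding domain of *her₆*: the embedded TP, whose subject is Zara₄.
*Farida₁* and the pronoun do not c-command one another → neither Principle B nor Principle C is at stake; coindexation permitted.
*[Farida₁'s cousin]₂* c-commands the pronoun but from outside its binding domain, and is not c-commanded by it → coindexation permitted.
*Freya₃* c-commands the pronoun but from outside its binding domain, and is not c-commanded by it → coindexation permitted.
*Zara₄* c-commands the pronoun within its binding domain → coindexation would violate Principle B.
*Clara₅*: the pronoun c-commands this R-expression → coindexation would violate Principle C on *Clara₅*.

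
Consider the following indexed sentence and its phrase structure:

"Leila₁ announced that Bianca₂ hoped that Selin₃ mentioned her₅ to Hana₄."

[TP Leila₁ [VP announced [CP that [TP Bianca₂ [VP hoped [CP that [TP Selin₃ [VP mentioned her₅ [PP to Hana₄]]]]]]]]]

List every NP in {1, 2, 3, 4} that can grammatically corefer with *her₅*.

*her* is a pronoun, so Principle B applies: it must be free in its binding domain.
Binding domain of *her₅*: the embedded TP, whose subject is Selin₃.
*Leila₁* c-commands the pronoun but from outside its binding domain, and is not c-commanded by it → coindexation permitted.
*Bianca₂* c-commands the pronoun but from outside its binding domain, and is not c-commanded by it → coindexation permitted.
*Selin₃* c-commands the pronoun within its binding domain → coindexation would violate Principle B.
*Hana₄*: the pronoun c-commands this R-expression → coindexation would violate Principle C on *Hana₄*.

{1, 2}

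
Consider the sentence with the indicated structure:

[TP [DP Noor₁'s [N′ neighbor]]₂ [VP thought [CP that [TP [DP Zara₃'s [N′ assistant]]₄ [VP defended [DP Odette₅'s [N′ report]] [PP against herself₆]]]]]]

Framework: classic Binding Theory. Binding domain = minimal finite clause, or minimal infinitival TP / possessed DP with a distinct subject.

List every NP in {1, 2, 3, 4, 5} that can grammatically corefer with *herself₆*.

{4}

*herself* is an anaphor, so Principle A applies: it must be bound in its binding domain.
Binding domain of *herself₆*: the embedded TP, whose subject is [Zara₃'s assistant]₄.
*Noor₁* does not c-command the anaphor → cannot bind it.
*[Noor₁'s neighbor]₂* c-commands the anaphor but is outside its binding domain → cannot satisfy Principle A.
*Zara₃* does not c-command the anaphor → cannot bind it.
*[Zara₃'s assistant]₄* c-commands the anaphor within its binding domain → licit binder.
*Odette₅* does not c-command the anaphor → cannot bind it.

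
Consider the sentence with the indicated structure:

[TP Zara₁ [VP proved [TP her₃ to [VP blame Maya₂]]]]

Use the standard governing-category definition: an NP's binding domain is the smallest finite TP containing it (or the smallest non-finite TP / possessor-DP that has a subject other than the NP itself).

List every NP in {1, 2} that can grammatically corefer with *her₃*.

*her* is a pronoun, so Principle B applies: it must be free in its binding domain.
Binding domain of *her₃*: the matrix TP, whose subject is Zara₁.
*Zara₁* c-commands the pronoun within its binding domain → coindexation would violate Principle B.
*Maya₂*: the pronoun c-commands this R-expression → coindexation would violate Principle C on *Maya₂*.

none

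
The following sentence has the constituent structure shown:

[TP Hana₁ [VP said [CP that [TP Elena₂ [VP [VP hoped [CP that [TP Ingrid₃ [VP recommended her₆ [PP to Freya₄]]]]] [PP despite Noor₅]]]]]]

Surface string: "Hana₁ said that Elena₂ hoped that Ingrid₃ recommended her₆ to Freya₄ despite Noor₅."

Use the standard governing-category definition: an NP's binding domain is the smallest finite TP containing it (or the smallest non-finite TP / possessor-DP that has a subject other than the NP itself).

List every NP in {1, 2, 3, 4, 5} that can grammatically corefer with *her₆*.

{1, 2, 5}

*her* is a pronoun, so Principle B applies: it must be free in its binding domain.
Binding domain of *her₆*: the embedded TP, whose subject is Ingrid₃.
*Hana₁* c-commands the pronoun but from outside its binding domain, and is not c-commanded by it → coindexation permitted.
*Elena₂* c-commands the pronoun but from outside its binding domain, and is not c-commanded by it → coindexation permitted.
*Ingrid₃* c-commands the pronoun within its binding domain → coindexation would violate Principle B.
*Freya₄*: the pronoun c-commands this R-expression → coindexation would violate Principle C on *Freya₄*.
*Noor₅* and the pronoun do not c-command one another → neither Principle B nor Principle C is at stake; coindexation permitted.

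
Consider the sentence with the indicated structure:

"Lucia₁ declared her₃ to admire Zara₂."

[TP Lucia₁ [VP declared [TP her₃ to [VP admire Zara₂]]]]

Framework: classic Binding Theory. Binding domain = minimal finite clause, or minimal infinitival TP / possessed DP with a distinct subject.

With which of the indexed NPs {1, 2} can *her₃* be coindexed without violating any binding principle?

*her* is a pronoun, so Principle B applies: it must be free in its binding domain.
Binding domain of *her₃*: the matrix TP, whose subject is Lucia₁.
*Lucia₁* c-commands the pronoun within its binding domain → coindexation would violate Principle B.
*Zara₂*: the pronoun c-commands this R-expression → coindexation would violate Principle C on *Zara₂*.

none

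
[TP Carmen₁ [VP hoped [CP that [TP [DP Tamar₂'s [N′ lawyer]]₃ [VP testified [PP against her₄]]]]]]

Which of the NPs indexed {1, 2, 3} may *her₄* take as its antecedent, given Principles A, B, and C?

*her* is a pronoun, so Principle B applies: it must be free in its binding domain.
Binding domain of *her₄*: the embedded TP, whose subject is [Tamar₂'s lawyer]₃.
*Carmen₁* c-commands the pronoun but from outside its binding domain, and is not c-commanded by it → coindexation permitted.
*Tamar₂* and the pronoun do not c-command one another → neither Principle B nor Principle C is at stake; coindexation permitted.
*[Tamar₂'s lawyer]₃* c-commands the pronoun within its binding domain → coindexation would violate Principle B.

{1, 2}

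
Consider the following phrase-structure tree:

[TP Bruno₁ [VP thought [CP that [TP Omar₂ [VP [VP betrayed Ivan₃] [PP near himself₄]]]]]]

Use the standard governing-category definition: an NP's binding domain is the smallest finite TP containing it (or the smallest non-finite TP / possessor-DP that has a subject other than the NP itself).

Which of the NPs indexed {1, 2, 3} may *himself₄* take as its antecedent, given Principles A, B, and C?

{2}

*himself* is an anaphor, so Principle A applies: it must be bound in its binding domain.
Binding domain of *himself₄*: the embedded TP, whose subject is Omar₂.
*Bruno₁* c-commands the anaphor but is outside its binding domain → cannot satisfy Principle A.
*Omar₂* c-commands the anaphor within its binding domain → licit binder.
*Ivan₃* does not c-command the anaphor → cannot bind it.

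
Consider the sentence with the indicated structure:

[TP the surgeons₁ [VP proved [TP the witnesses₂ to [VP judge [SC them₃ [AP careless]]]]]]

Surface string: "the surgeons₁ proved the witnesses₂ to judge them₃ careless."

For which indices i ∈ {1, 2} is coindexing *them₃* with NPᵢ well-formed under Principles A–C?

{1}

*them* is a pronoun, so Principle B applies: it must be free in its binding domain.
Binding domain of *them₃*: the embedded TP, whose subject is the witnesses₂.
*the surgeons₁* c-commands the pronoun but from outside its binding domain, and is not c-commanded by it → coindexation permitted.
*the witnesses₂* c-commands the pronoun within its binding domain → coindexation would violate Principle B.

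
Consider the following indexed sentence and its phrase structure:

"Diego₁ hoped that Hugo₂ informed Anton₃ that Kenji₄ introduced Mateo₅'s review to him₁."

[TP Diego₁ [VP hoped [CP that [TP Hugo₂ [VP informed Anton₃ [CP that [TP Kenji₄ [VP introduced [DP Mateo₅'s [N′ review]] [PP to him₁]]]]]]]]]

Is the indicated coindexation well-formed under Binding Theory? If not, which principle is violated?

The two coindexed NPs are *Diego₁* and *him₁*.
*him₁* is a pronoun; its binding domain is the embedded TP, whose subject is Kenji₄. Within that domain it is c-commanded only by *Kenji₄*, which carries a different index — the pronoun is free locally, so Principle B holds.
*Diego₁* is an R-expression; *him₁* does not c-command it, and no other NP shares its index, so Principle C is satisfied.
All principles are respected.

grammatical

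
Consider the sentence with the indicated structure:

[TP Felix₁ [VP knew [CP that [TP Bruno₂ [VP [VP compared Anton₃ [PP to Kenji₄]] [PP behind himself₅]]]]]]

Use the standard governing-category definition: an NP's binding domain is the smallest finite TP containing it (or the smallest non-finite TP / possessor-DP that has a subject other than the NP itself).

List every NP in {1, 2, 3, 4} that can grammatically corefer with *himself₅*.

*himself* is an anaphor, so Principle A applies: it must be bound in its binding domain.
Binding domain of *himself₅*: the embedded TP, whose subject is Bruno₂.
*Felix₁* c-commands the anaphor but is outside its binding domain → cannot satisfy Principle A.
*Bruno₂* c-commands the anaphor within its binding domain → licit binder.
*Anton₃* does not c-command the anaphor → cannot bind it.
*Kenji₄* does not c-command the anaphor → cannot bind it.

{2}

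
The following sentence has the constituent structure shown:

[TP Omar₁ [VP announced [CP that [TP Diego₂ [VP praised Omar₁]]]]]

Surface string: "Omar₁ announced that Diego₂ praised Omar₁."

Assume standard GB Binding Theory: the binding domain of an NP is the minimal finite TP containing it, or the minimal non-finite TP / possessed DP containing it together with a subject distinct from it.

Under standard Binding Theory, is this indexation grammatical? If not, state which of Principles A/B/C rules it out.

The two coindexed NPs are *Omar₁* (the higher occurrence) and *Omar₁* (the lower occurrence).
*Omar₁* (the lower occurrence) is an R-expression. Principle C requires it to be free everywhere.
*Omar₁* (the higher occurrence) c-commands it and carries the same index.
The R-expression is bound → Principle C violation.

Principle C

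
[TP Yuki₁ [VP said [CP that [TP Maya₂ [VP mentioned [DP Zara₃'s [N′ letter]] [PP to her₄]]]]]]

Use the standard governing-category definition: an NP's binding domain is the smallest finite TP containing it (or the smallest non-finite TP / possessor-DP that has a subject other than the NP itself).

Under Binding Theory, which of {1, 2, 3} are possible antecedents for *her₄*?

{1, 3}

*her* is a pronoun, so Principle B applies: it must be free in its binding domain.
Binding domain of *her₄*: the embedded TP, whose subject is Maya₂.
*Yuki₁* c-commands the pronoun but from outside its binding domain, and is not c-commanded by it → coindexation permitted.
*Maya₂* c-commands the pronoun within its binding domain → coindexation would violate Principle B.
*Zara₃* and the pronoun do not c-command one another → neither Principle B nor Principle C is at stake; coindexation permitted.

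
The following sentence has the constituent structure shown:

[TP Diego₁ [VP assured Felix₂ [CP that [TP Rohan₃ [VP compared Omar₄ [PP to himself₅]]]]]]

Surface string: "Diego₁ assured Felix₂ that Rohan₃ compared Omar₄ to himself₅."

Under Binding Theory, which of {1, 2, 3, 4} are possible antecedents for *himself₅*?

*himself* is an anaphor, so Principle A applies: it must be bound in its binding domain.
Binding domain of *himself₅*: the embedded TP, whose subject is Rohan₃.
*Diego₁* c-commands the anaphor but is outside its binding domain → cannot satisfy Principle A.
*Felix₂* c-commands the anaphor but is outside its binding domain → cannot satisfy Principle A.
*Rohan₃* c-commands the anaphor within its binding domain → licit binder.
*Omar₄* c-commands the anaphor within its binding domain → licit binder.

{3, 4}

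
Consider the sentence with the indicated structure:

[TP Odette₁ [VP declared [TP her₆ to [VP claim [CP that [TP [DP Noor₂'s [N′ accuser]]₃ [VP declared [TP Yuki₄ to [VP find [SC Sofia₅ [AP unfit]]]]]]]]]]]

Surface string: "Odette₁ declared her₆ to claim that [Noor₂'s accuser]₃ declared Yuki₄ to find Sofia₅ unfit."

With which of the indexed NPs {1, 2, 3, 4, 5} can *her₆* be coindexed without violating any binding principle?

*her* is a pronoun, so Principle B applies: it must be free in its binding domain.
Binding domain of *her₆*: the matrix TP, whose subject is Odette₁.
*Odette₁* c-commands the pronoun within its binding domain → coindexation would violate Principle B.
*Noor₂*: the pronoun c-commands this R-expression → coindexation would violate Principle C on *Noor₂*.
*[Noor₂'s accuser]₃*: the pronoun c-commands this R-expression → coindexation would violate Principle C on *[Noor₂'s accuser]₃*.
*Yuki₄*: the pronoun c-commands this R-expression → coindexation would violate Principle C on *Yuki₄*.
*Sofia₅*: the pronoun c-commands this R-expression → coindexation would violate Principle C on *Sofia₅*.

none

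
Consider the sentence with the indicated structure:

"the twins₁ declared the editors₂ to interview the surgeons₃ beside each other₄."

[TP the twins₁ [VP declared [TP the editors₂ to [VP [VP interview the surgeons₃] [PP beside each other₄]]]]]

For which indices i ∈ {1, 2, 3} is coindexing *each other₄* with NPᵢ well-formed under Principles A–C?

{2}

*each other* is an anaphor, so Principle A applies: it must be bound in its binding domain.
Binding domain of *each other₄*: the embedded TP, whose subject is the editors₂.
*the twins₁* c-commands the anaphor but is outside its binding domain → cannot satisfy Principle A.
*the editors₂* c-commands the anaphor within its binding domain → licit binder.
*the surgeons₃* does not c-command the anaphor → cannot bind it.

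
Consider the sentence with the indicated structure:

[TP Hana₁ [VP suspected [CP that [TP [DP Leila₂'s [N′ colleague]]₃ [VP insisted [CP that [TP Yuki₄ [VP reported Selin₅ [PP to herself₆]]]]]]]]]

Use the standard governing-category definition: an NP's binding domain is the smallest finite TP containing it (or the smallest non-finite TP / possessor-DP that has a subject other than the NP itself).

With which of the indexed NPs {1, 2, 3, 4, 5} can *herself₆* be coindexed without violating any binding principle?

{4, 5}

*herself* is an anaphor, so Principle A applies: it must be bound in its binding domain.
Binding domain of *herself₆*: the embedded TP, whose subject is Yuki₄.
*Hana₁* c-commands the anaphor but is outside its binding domain → cannot satisfy Principle A.
*Leila₂* does not c-command the anaphor → cannot bind it.
*[Leila₂'s colleague]₃* c-commands the anaphor but is outside its binding domain → cannot satisfy Principle A.
*Yuki₄* c-commands the anaphor within its binding domain → licit binder.
*Selin₅* c-commands the anaphor within its binding domain → licit binder.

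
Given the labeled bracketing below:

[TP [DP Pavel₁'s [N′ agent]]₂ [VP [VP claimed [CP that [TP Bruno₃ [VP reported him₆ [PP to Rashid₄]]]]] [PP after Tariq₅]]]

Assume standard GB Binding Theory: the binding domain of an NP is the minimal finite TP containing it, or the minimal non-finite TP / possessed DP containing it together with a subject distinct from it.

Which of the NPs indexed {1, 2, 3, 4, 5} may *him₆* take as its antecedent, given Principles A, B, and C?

*him* is a pronoun, so Principle B applies: it must be free in its binding domain.
Binding domain of *him₆*: the embedded TP, whose subject is Bruno₃.
*Pavel₁* and the pronoun do not c-command one another → neither Principle B nor Principle C is at stake; coindexation permitted.
*[Pavel₁'s agent]₂* c-commands the pronoun but from outside its binding domain, and is not c-commanded by it → coindexation permitted.
*Bruno₃* c-commands the pronoun within its binding domain → coindexation would violate Principle B.
*Rashid₄*: the pronoun c-commands this R-expression → coindexation would violate Principle C on *Rashid₄*.
*Tariq₅* and the pronoun do not c-command one another → neither Principle B nor Principle C is at stake; coindexation permitted.

{1, 2, 5}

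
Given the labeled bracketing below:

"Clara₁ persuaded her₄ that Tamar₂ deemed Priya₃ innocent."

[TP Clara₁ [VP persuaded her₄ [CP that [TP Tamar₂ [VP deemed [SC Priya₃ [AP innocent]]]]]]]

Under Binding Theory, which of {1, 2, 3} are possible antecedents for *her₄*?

none

*her* is a pronoun, so Principle B applies: it must be free in its binding domain.
Binding domain of *her₄*: the matrix TP, whose subject is Clara₁.
*Clara₁* c-commands the pronoun within its binding domain → coindexation would violate Principle B.
*Tamar₂*: the pronoun c-commands this R-expression → coindexation would violate Principle C on *Tamar₂*.
*Priya₃*: the pronoun c-commands this R-expression → coindexation would violate Principle C on *Priya₃*.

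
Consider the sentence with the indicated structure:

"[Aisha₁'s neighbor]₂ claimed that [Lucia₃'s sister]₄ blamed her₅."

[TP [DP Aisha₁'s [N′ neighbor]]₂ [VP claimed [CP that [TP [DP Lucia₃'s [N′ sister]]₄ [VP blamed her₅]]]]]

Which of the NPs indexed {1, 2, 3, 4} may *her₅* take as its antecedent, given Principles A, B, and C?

*her* is a pronoun, so Principle B applies: it must be free in its binding domain.
Binding domain of *her₅*: the embedded TP, whose subject is [Lucia₃'s sister]₄.
*Aisha₁* and the pronoun do not c-command one another → neither Principle B nor Principle C is at stake; coindexation permitted.
*[Aisha₁'s neighbor]₂* c-commands the pronoun but from outside its binding domain, and is not c-commanded by it → coindexation permitted.
*Lucia₃* and the pronoun do not c-command one another → neither Principle B nor Principle C is at stake; coindexation permitted.
*[Lucia₃'s sister]₄* c-commands the pronoun within its binding domain → coindexation would violate Principle B.

{1, 2, 3}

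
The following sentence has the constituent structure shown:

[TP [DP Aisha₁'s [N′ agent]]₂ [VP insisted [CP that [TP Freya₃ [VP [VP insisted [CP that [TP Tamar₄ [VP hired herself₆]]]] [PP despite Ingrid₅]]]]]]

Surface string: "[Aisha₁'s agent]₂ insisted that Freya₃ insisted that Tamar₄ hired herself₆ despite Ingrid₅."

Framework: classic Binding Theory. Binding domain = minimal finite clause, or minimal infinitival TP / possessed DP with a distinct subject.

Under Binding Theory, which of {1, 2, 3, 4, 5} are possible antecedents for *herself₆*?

{4}

*herself* is an anaphor, so Principle A applies: it must be bound in its binding domain.
Binding domain of *herself₆*: the embedded TP, whose subject is Tamar₄.
*Aisha₁* does not c-command the anaphor → cannot bind it.
*[Aisha₁'s agent]₂* c-commands the anaphor but is outside its binding domain → cannot satisfy Principle A.
*Freya₃* c-commands the anaphor but is outside its binding domain → cannot satisfy Principle A.
*Tamar₄* c-commands the anaphor within its binding domain → licit binder.
*Ingrid₅* does not c-command the anaphor → cannot bind it.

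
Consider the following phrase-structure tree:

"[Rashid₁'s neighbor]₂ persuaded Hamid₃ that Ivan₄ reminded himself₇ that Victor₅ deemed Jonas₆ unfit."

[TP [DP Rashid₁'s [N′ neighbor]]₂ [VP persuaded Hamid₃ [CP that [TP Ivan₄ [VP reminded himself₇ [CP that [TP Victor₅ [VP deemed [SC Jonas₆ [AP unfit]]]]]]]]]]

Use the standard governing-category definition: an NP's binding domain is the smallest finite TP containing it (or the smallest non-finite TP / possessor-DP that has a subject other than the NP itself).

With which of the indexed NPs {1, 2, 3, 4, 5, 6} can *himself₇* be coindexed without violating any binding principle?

{4}

*himself* is an anaphor, so Principle A applies: it must be bound in its binding domain.
Binding domain of *himself₇*: the embedded TP, whose subject is Ivan₄.
*Rashid₁* does not c-command the anaphor → cannot bind it.
*[Rashid₁'s neighbor]₂* c-commands the anaphor but is outside its binding domain → cannot satisfy Principle A.
*Hamid₃* c-commands the anaphor but is outside its binding domain → cannot satisfy Principle A.
*Ivan₄* c-commands the anaphor within its binding domain → licit binder.
*Victor₅* does not c-command the anaphor → cannot bind it.
*Jonas₆* does not c-command the anaphor → cannot bind it.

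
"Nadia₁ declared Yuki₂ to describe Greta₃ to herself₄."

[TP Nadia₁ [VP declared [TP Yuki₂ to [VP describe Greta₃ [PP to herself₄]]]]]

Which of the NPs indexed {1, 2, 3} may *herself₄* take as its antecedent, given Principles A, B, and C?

{2, 3}

*herself* is an anaphor, so Principle A applies: it must be bound in its binding domain.
Binding domain of *herself₄*: the embedded TP, whose subject is Yuki₂.
*Nadia₁* c-commands the anaphor but is outside its binding domain → cannot satisfy Principle A.
*Yuki₂* c-commands the anaphor within its binding domain → licit binder.
*Greta₃* c-commands the anaphor within its binding domain → licit binder.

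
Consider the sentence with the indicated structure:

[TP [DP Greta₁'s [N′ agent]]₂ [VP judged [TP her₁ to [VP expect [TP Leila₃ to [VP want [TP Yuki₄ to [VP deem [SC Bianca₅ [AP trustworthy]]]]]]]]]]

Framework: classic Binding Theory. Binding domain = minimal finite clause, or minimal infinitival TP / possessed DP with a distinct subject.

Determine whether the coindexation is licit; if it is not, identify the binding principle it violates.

grammatical

The two coindexed NPs are *Greta₁* and *her₁*.
*her₁* is a pronoun; its binding domain is the matrix TP, whose subject is [Greta₁'s agent]₂. Within that domain it is c-commanded only by *[Greta₁'s agent]₂*, which carries a different index — the pronoun is free locally, so Principle B holds.
*Greta₁* is an R-expression; *her₁* does not c-command it, and no other NP shares its index, so Principle C is satisfied.
All principles are respected.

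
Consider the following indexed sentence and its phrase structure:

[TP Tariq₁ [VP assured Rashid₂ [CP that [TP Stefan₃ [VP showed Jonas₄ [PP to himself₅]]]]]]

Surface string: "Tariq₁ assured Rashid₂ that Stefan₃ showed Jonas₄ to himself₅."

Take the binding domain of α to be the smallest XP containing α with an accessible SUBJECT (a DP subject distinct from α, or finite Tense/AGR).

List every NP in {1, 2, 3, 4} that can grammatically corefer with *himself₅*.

*himself* is an anaphor, so Principle A applies: it must be bound in its binding domain.
Binding domain of *himself₅*: the embedded TP, whose subject is Stefan₃.
*Tariq₁* c-commands the anaphor but is outside its binding domain → cannot satisfy Principle A.
*Rashid₂* c-commands the anaphor but is outside its binding domain → cannot satisfy Principle A.
*Stefan₃* c-commands the anaphor within its binding domain → licit binder.
*Jonas₄* c-commands the anaphor within its binding domain → licit binder.

{3, 4}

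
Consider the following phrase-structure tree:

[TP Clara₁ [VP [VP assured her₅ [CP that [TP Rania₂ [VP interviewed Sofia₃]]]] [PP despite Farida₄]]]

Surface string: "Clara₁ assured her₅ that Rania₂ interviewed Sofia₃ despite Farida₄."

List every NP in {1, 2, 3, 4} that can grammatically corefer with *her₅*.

*her* is a pronoun, so Principle B applies: it must be free in its binding domain.
Binding domain of *her₅*: the matrix TP, whose subject is Clara₁.
*Clara₁* c-commands the pronoun within its binding domain → coindexation would violate Principle B.
*Rania₂*: the pronoun c-commands this R-expression → coindexation would violate Principle C on *Rania₂*.
*Sofia₃*: the pronoun c-commands this R-expression → coindexation would violate Principle C on *Sofia₃*.
*Farida₄* and the pronoun do not c-command one another → neither Principle B nor Principle C is at stake; coindexation permitted.

{4}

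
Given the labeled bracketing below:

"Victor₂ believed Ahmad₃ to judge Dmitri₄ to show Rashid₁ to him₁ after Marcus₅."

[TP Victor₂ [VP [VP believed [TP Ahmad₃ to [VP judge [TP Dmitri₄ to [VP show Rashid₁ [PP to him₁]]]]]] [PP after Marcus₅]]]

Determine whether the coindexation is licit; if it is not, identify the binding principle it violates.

Principle B

The two coindexed NPs are *Rashid₁* and *him₁*.
*him₁* is a pronoun. Its binding domain is the embedded TP, whose subject is Dmitri₄.
*Rashid₁* c-commands it within that domain and carries the same index.
The pronoun is locally bound → Principle B violation.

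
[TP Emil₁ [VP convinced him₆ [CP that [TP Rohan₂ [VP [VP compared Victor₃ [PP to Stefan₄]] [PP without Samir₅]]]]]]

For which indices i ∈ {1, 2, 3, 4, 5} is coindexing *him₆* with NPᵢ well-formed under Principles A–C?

*him* is a pronoun, so Principle B applies: it must be free in its binding domain.
Binding domain of *him₆*: the matrix TP, whose subject is Emil₁.
*Emil₁* c-commands the pronoun within its binding domain → coindexation would violate Principle B.
*Rohan₂*: the pronoun c-commands this R-expression → coindexation would violate Principle C on *Rohan₂*.
*Victor₃*: the pronoun c-commands this R-expression → coindexation would violate Principle C on *Victor₃*.
*Stefan₄*: the pronoun c-commands this R-expression → coindexation would violate Principle C on *Stefan₄*.
*Samir₅*: the pronoun c-commands this R-expression → coindexation would violate Principle C on *Samir₅*.

none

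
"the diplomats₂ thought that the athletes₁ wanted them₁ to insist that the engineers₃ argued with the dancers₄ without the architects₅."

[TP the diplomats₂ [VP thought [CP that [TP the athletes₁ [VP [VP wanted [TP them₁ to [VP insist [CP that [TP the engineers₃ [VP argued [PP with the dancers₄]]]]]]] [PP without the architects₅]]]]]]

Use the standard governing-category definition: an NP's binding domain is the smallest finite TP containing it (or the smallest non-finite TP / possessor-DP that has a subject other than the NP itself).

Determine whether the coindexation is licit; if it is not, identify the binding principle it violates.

The two coindexed NPs are *the athletes₁* and *them₁*.
*them₁* is a pronoun. Its binding domain is the embedded TP, whose subject is the athletes₁.
*the athletes₁* c-commands it within that domain and carries the same index.
The pronoun is locally bound → Principle B violation.

Principle B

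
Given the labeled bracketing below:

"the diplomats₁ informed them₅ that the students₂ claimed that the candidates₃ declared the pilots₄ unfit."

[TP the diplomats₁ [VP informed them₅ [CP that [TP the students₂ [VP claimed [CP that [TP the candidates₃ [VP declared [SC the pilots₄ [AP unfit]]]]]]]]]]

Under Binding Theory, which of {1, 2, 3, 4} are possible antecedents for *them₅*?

none

*them* is a pronoun, so Principle B applies: it must be free in its binding domain.
Binding domain of *them₅*: the matrix TP, whose subject is the diplomats₁.
*the diplomats₁* c-commands the pronoun within its binding domain → coindexation would violate Principle B.
*the students₂*: the pronoun c-commands this R-expression → coindexation would violate Principle C on *the students₂*.
*the candidates₃*: the pronoun c-commands this R-expression → coindexation would violate Principle C on *the candidates₃*.
*the pilots₄*: the pronoun c-commands this R-expression → coindexation would violate Principle C on *the pilots₄*.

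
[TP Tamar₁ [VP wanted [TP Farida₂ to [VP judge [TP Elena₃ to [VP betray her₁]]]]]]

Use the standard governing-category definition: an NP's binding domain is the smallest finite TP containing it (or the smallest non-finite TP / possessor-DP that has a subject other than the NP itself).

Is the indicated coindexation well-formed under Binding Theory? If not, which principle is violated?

The two coindexed NPs are *Tamar₁* and *her₁*.
*her₁* is a pronoun; its binding domain is the embedded TP, whose subject is Elena₃. Within that domain it is c-commanded only by *Elena₃*, which carries a different index — the pronoun is free locally, so Principle B holds.
*Tamar₁* is an R-expression; *her₁* does not c-command it, and no other NP shares its index, so Principle C is satisfied.
All principles are respected.

grammatical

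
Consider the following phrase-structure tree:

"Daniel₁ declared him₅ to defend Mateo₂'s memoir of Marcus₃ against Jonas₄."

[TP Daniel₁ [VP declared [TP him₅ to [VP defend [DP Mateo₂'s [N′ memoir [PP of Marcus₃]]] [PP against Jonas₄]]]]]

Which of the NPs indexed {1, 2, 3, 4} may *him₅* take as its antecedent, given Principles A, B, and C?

none

*him* is a pronoun, so Principle B applies: it must be free in its binding domain.
Binding domain of *him₅*: the matrix TP, whose subject is Daniel₁.
*Daniel₁* c-commands the pronoun within its binding domain → coindexation would violate Principle B.
*Mateo₂*: the pronoun c-commands this R-expression → coindexation would violate Principle C on *Mateo₂*.
*Marcus₃*: the pronoun c-commands this R-expression → coindexation would violate Principle C on *Marcus₃*.
*Jonas₄*: the pronoun c-commands this R-expression → coindexation would violate Principle C on *Jonas₄*.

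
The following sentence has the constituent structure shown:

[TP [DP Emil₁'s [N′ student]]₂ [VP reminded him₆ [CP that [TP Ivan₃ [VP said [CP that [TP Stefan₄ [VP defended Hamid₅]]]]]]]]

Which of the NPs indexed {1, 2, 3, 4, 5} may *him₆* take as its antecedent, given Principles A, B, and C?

{1}

*him* is a pronoun, so Principle B applies: it must be free in its binding domain.
Binding domain of *him₆*: the matrix TP, whose subject is [Emil₁'s student]₂.
*Emil₁* and the pronoun do not c-command one another → neither Principle B nor Principle C is at stake; coindexation permitted.
*[Emil₁'s student]₂* c-commands the pronoun within its binding domain → coindexation would violate Principle B.
*Ivan₃*: the pronoun c-commands this R-expression → coindexation would violate Principle C on *Ivan₃*.
*Stefan₄*: the pronoun c-commands this R-expression → coindexation would violate Principle C on *Stefan₄*.
*Hamid₅*: the pronoun c-commands this R-expression → coindexation would violate Principle C on *Hamid₅*.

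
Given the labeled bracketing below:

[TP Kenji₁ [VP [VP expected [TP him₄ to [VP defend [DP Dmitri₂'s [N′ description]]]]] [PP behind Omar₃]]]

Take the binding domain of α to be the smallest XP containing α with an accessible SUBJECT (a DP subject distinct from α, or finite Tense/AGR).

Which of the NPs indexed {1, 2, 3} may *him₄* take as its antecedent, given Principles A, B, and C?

*him* is a pronoun, so Principle B applies: it must be free in its binding domain.
Binding domain of *him₄*: the matrix TP, whose subject is Kenji₁.
*Kenji₁* c-commands the pronoun within its binding domain → coindexation would violate Principle B.
*Dmitri₂*: the pronoun c-commands this R-expression → coindexation would violate Principle C on *Dmitri₂*.
*Omar₃* and the pronoun do not c-command one another → neither Principle B nor Principle C is at stake; coindexation permitted.

{3}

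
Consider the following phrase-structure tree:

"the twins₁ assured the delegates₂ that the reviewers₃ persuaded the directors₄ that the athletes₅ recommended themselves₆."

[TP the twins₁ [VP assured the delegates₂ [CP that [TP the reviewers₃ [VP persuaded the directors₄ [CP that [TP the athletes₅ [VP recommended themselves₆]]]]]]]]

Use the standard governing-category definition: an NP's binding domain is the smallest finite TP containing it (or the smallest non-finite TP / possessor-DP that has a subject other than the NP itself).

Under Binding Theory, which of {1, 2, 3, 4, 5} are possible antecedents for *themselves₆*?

*themselves* is an anaphor, so Principle A applies: it must be bound in its binding domain.
Binding domain of *themselves₆*: the embedded TP, whose subject is the athletes₅.
*the twins₁* c-commands the anaphor but is outside its binding domain → cannot satisfy Principle A.
*the delegates₂* c-commands the anaphor but is outside its binding domain → cannot satisfy Principle A.
*the reviewers₃* c-commands the anaphor but is outside its binding domain → cannot satisfy Principle A.
*the directors₄* c-commands the anaphor but is outside its binding domain → cannot satisfy Principle A.
*the athletes₅* c-commands the anaphor within its binding domain → licit binder.

{5}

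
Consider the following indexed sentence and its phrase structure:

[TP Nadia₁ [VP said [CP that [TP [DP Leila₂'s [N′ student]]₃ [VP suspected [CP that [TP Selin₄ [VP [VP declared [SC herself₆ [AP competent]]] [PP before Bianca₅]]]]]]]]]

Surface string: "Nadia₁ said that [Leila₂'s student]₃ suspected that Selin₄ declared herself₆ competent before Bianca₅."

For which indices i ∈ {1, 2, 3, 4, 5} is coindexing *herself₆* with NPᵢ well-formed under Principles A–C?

*herself* is an anaphor, so Principle A applies: it must be bound in its binding domain.
Binding domain of *herself₆*: the embedded TP, whose subject is Selin₄.
*Nadia₁* c-commands the anaphor but is outside its binding domain → cannot satisfy Principle A.
*Leila₂* does not c-command the anaphor → cannot bind it.
*[Leila₂'s student]₃* c-commands the anaphor but is outside its binding domain → cannot satisfy Principle A.
*Selin₄* c-commands the anaphor within its binding domain → licit binder.
*Bianca₅* does not c-command the anaphor → cannot bind it.

{4}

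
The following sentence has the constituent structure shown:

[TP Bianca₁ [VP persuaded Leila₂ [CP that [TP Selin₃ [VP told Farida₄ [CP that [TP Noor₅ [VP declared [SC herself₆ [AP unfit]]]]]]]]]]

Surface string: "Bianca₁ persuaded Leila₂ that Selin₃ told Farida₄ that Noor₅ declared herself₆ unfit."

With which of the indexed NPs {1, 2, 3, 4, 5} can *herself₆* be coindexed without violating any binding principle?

*herself* is an anaphor, so Principle A applies: it must be bound in its binding domain.
Binding domain of *herself₆*: the embedded TP, whose subject is Noor₅.
*Bianca₁* c-commands the anaphor but is outside its binding domain → cannot satisfy Principle A.
*Leila₂* c-commands the anaphor but is outside its binding domain → cannot satisfy Principle A.
*Selin₃* c-commands the anaphor but is outside its binding domain → cannot satisfy Principle A.
*Farida₄* c-commands the anaphor but is outside its binding domain → cannot satisfy Principle A.
*Noor₅* c-commands the anaphor within its binding domain → licit binder.

{5}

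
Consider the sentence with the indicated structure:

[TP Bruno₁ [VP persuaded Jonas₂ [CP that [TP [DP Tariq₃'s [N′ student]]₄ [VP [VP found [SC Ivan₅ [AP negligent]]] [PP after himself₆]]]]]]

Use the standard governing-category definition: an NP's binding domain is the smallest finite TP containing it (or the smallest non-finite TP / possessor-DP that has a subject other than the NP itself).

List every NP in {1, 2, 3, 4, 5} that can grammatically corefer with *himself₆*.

*himself* is an anaphor, so Principle A applies: it must be bound in its binding domain.
Binding domain of *himself₆*: the embedded TP, whose subject is [Tariq₃'s student]₄.
*Bruno₁* c-commands the anaphor but is outside its binding domain → cannot satisfy Principle A.
*Jonas₂* c-commands the anaphor but is outside its binding domain → cannot satisfy Principle A.
*Tariq₃* does not c-command the anaphor → cannot bind it.
*[Tariq₃'s student]₄* c-commands the anaphor within its binding domain → licit binder.
*Ivan₅* does not c-command the anaphor → cannot bind it.

{4}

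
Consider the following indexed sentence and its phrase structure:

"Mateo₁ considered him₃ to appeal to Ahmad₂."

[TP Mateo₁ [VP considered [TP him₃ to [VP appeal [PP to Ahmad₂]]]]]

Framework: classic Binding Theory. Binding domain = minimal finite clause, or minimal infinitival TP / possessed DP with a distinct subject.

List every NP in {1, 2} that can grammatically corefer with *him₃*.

*him* is a pronoun, so Principle B applies: it must be free in its binding domain.
Binding domain of *him₃*: the matrix TP, whose subject is Mateo₁.
*Mateo₁* c-commands the pronoun within its binding domain → coindexation would violate Principle B.
*Ahmad₂*: the pronoun c-commands this R-expression → coindexation would violate Principle C on *Ahmad₂*.

none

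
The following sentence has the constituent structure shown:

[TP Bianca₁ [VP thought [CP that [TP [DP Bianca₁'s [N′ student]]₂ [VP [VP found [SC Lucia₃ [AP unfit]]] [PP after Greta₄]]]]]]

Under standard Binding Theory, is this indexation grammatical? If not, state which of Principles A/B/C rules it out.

The two coindexed NPs are *Bianca₁* (the lower occurrence) and *Bianca₁* (the higher occurrence).
*Bianca₁* (the lower occurrence) is an R-expression. Principle C requires it to be free everywhere.
*Bianca₁* (the higher occurrence) c-commands it and carries the same index.
The R-expression is bound → Principle C violation.

Principle C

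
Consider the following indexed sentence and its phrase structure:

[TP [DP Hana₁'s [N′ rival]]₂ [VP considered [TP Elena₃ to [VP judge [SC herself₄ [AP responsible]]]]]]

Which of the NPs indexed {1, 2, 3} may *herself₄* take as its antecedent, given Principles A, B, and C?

{3}

*herself* is an anaphor, so Principle A applies: it must be bound in its binding domain.
Binding domain of *herself₄*: the embedded TP, whose subject is Elena₃.
*Hana₁* does not c-command the anaphor → cannot bind it.
*[Hana₁'s rival]₂* c-commands the anaphor but is outside its binding domain → cannot satisfy Principle A.
*Elena₃* c-commands the anaphor within its binding domain → licit binder.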